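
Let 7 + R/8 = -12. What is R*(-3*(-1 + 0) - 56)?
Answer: 8056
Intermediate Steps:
R = -152 (R = -56 + 8*(-12) = -56 - 96 = -152)
R*(-3*(-1 + 0) - 56) = -152*(-3*(-1 + 0) - 56) = -152*(-3*(-1) - 56) = -152*(3 - 56) = -152*(-53) = 8056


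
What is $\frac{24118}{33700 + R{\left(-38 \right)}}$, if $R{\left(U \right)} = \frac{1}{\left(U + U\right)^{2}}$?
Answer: $\frac{4493728}{6279071} \approx 0.71567$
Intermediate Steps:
$R{\left(U \right)} = \frac{1}{4 U^{2}}$ ($R{\left(U \right)} = \frac{1}{\left(2 U\right)^{2}} = \frac{1}{4 U^{2}}$)
$\frac{24118}{33700 + R{\left(-38 \right)}} = \frac{24118}{33700 + \frac{1}{4 \cdot 1444}} = \frac{24118}{33700 + \frac{1}{4} \cdot \frac{1}{1444}} = \frac{24118}{33700 + \frac{1}{5776}} = \frac{24118}{\frac{194651201}{5776}} = 24118 \cdot \frac{5776}{194651201} = \frac{4493728}{6279071}$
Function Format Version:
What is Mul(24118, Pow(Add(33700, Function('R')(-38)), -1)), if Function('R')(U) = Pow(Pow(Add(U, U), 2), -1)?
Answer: Rational(4493728, 6279071) ≈ 0.71567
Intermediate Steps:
Function('R')(U) = Mul(Rational(1, 4), Pow(U, -2)) (Function('R')(U) = Pow(Pow(Mul(2, U), 2), -1) = Pow(Mul(4, Pow(U, 2)), -1) = Mul(Rational(1, 4), Pow(U, -2)))
Mul(24118, Pow(Add(33700, Function('R')(-38)), -1)) = Mul(24118, Pow(Add(33700, Mul(Rational(1, 4), Pow(-38, -2))), -1)) = Mul(24118, Pow(Add(33700, Mul(Rational(1, 4), Rational(1, 1444))), -1)) = Mul(24118, Pow(Add(33700, Rational(1, 5776)), -1)) = Mul(24118, Pow(Rational(194651201, 5776), -1)) = Mul(24118, Rational(5776, 194651201)) = Rational(4493728, 6279071)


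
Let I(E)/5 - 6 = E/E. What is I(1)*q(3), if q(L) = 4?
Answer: 140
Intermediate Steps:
I(E) = 35 (I(E) = 30 + 5*(E/E) = 30 + 5*1 = 30 + 5 = 35)
I(1)*q(3) = 35*4 = 140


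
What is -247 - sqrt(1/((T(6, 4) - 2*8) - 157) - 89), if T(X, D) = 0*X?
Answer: -247 - I*sqrt(2663854)/173 ≈ -247.0 - 9.4343*I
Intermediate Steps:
T(X, D) = 0
-247 - sqrt(1/((T(6, 4) - 2*8) - 157) - 89) = -247 - sqrt(1/((0 - 2*8) - 157) - 89) = -247 - sqrt(1/((0 - 16) - 157) - 89) = -247 - sqrt(1/(-16 - 157) - 89) = -247 - sqrt(1/(-173) - 89) = -247 - sqrt(-1/173 - 89) = -247 - sqrt(-15398/173) = -247 - I*sqrt(2663854)/173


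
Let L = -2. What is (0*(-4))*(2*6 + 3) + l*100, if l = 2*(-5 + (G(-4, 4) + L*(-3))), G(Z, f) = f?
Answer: 1000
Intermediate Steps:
l = 10 (l = 2*(-5 + (4 - 2*(-3))) = 2*(-5 + (4 + 6)) = 2*(-5 + 10) = 2*5 = 10)
(0*(-4))*(2*6 + 3) + l*100 = (0*(-4))*(2*6 + 3) + 10*100 = 0*(12 + 3) + 1000 = 0*15 + 1000 = 0 + 1000 = 1000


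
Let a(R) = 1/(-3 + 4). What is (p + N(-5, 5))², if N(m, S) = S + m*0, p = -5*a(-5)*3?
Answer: 100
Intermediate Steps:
a(R) = 1 (a(R) = 1/1 = 1)
p = -15 (p = -5*1*3 = -5*3 = -15)
N(m, S) = S (N(m, S) = S + 0 = S)
(p + N(-5, 5))² = (-15 + 5)² = (-10)² = 100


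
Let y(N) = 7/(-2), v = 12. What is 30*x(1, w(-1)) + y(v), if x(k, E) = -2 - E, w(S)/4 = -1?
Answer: 113/2 ≈ 56.500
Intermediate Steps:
w(S) = -4 (w(S) = 4*(-1) = -4)
y(N) = -7/2 (y(N) = 7*(-1/2) = -7/2)
30*x(1, w(-1)) + y(v) = 30*(-2 - 1*(-4)) - 7/2 = 30*(-2 + 4) - 7/2 = 30*2 - 7/2 = 60 - 7/2 = 113/2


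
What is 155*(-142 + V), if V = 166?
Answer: 3720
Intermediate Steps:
155*(-142 + V) = 155*(-142 + 166) = 155*24 = 3720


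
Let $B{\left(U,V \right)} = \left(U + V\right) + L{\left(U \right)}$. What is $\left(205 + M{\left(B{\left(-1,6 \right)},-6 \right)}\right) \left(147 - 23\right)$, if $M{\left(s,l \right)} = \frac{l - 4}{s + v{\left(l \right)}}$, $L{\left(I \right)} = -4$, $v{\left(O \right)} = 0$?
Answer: $24180$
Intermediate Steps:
$B{\left(U,V \right)} = -4 + U + V$ ($B{\left(U,V \right)} = \left(U + V\right) - 4 = -4 + U + V$)
$M{\left(s,l \right)} = \frac{-4 + l}{s}$ ($M{\left(s,l \right)} = \frac{l - 4}{s + 0} = \frac{-4 + l}{s}$)
$\left(205 + M{\left(B{\left(-1,6 \right)},-6 \right)}\right) \left(147 - 23\right) = \left(205 + \frac{-4 - 6}{-4 - 1 + 6}\right) \left(147 - 23\right) = \left(205 + 1^{-1} \left(-10\right)\right) \left(147 - 23\right) = \left(205 + 1 \left(-10\right)\right) 124 = \left(205 - 10\right) 124 = 195 \cdot 124 = 24180$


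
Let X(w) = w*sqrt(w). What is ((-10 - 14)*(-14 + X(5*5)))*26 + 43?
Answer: -69221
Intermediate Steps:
X(w) = w**(3/2)
((-10 - 14)*(-14 + X(5*5)))*26 + 43 = ((-10 - 14)*(-14 + (5*5)**(3/2)))*26 + 43 = -24*(-14 + 25**(3/2))*26 + 43 = -24*(-14 + 125)*26 + 43 = -24*111*26 + 43 = -2664*26 + 43 = -69264 + 43 = -69221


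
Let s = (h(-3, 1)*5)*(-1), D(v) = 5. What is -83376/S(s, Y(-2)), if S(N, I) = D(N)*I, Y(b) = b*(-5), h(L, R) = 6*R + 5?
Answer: -41688/25 ≈ -1667.5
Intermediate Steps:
h(L, R) = 5 + 6*R
Y(b) = -5*b
s = -55 (s = ((5 + 6*1)*5)*(-1) = ((5 + 6)*5)*(-1) = (11*5)*(-1) = 55*(-1) = -55)
S(N, I) = 5*I
-83376/S(s, Y(-2)) = -83376/(5*(-5*(-2))) = -83376/(5*10) = -83376/50 = -83376*1/50 = -41688/25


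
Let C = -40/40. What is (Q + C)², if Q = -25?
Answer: 676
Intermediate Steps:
C = -1 (C = -40*1/40 = -1)
(Q + C)² = (-25 - 1)² = (-26)² = 676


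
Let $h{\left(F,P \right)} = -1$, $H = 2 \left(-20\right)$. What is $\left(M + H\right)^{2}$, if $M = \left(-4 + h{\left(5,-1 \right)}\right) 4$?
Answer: $3600$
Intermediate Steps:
$H = -40$
$M = -20$ ($M = \left(-4 - 1\right) 4 = \left(-5\right) 4 = -20$)
$\left(M + H\right)^{2} = \left(-20 - 40\right)^{2} = \left(-60\right)^{2} = 3600$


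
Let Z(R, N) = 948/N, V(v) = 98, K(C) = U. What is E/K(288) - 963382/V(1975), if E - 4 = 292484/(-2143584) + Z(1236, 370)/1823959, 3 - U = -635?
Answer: -7938861378458863145017/807580891439839440 ≈ -9830.4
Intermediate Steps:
U = 638 (U = 3 - 1*(-635) = 3 + 635 = 638)
K(C) = 638
E = 698641584272849/180828681468840 (E = 4 + (292484/(-2143584) + (948/370)/1823959) = 4 + (292484*(-1/2143584) + (948*(1/370))*(1/1823959)) = 4 + (-73121/535896 + (474/185)*(1/1823959)) = 4 + (-73121/535896 + 474/337432415) = 4 - 24673141602511/180828681468840 = 698641584272849/180828681468840 ≈ 3.8636)
E/K(288) - 963382/V(1975) = (698641584272849/180828681468840)/638 - 963382/98 = (698641584272849/180828681468840)*(1/638) - 963382*1/98 = 698641584272849/115368698777119920 - 68813/7 = -7938861378458863145017/807580891439839440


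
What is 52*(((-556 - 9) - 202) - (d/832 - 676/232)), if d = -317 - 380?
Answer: -18415659/464 ≈ -39689.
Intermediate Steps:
d = -697
52*(((-556 - 9) - 202) - (d/832 - 676/232)) = 52*(((-556 - 9) - 202) - (-697/832 - 676/232)) = 52*((-565 - 202) - (-697*1/832 - 676*1/232)) = 52*(-767 - (-697/832 - 169/58)) = 52*(-767 - 1*(-90517/24128)) = 52*(-767 + 90517/24128) = 52*(-18415659/24128) = -18415659/464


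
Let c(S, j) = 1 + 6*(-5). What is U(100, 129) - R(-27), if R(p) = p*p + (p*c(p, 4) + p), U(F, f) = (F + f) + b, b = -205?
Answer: -1461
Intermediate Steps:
U(F, f) = -205 + F + f (U(F, f) = (F + f) - 205 = -205 + F + f)
c(S, j) = -29 (c(S, j) = 1 - 30 = -29)
R(p) = p**2 - 28*p (R(p) = p*p + (p*(-29) + p) = p**2 + (-29*p + p) = p**2 - 28*p)
U(100, 129) - R(-27) = (-205 + 100 + 129) - (-27)*(-28 - 27) = 24 - (-27)*(-55) = 24 - 1*1485 = 24 - 1485 = -1461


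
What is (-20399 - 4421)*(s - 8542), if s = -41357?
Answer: 1238493180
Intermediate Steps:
(-20399 - 4421)*(s - 8542) = (-20399 - 4421)*(-41357 - 8542) = -24820*(-49899) = 1238493180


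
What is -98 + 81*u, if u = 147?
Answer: 11809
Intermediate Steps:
-98 + 81*u = -98 + 81*147 = -98 + 11907 = 11809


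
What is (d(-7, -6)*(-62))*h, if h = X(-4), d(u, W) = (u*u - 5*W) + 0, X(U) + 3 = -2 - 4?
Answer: 44082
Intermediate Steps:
X(U) = -9 (X(U) = -3 + (-2 - 4) = -3 - 6 = -9)
d(u, W) = u² - 5*W (d(u, W) = (u² - 5*W) + 0 = u² - 5*W)
h = -9
(d(-7, -6)*(-62))*h = (((-7)² - 5*(-6))*(-62))*(-9) = ((49 + 30)*(-62))*(-9) = (79*(-62))*(-9) = -4898*(-9) = 44082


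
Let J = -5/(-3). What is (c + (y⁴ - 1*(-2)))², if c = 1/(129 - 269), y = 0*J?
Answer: 77841/19600 ≈ 3.9715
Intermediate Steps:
J = 5/3 (J = -5*(-⅓) = 5/3 ≈ 1.6667)
y = 0 (y = 0*(5/3) = 0)
c = -1/140 (c = 1/(-140) = -1/140 ≈ -0.0071429)
(c + (y⁴ - 1*(-2)))² = (-1/140 + (0⁴ - 1*(-2)))² = (-1/140 + (0 + 2))² = (-1/140 + 2)² = (279/140)² = 77841/19600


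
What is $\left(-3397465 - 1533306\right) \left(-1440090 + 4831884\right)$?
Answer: $-16724159493174$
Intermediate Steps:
$\left(-3397465 - 1533306\right) \left(-1440090 + 4831884\right) = \left(-4930771\right) 3391794 = -16724159493174$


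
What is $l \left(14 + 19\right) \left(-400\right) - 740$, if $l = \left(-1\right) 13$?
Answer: $170860$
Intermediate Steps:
$l = -13$
$l \left(14 + 19\right) \left(-400\right) - 740 = - 13 \left(14 + 19\right) \left(-400\right) - 740 = \left(-13\right) 33 \left(-400\right) - 740 = \left(-429\right) \left(-400\right) - 740 = 171600 - 740 = 170860$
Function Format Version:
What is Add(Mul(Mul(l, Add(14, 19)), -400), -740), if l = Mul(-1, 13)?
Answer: 170860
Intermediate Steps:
l = -13
Add(Mul(Mul(l, Add(14, 19)), -400), -740) = Add(Mul(Mul(-13, Add(14, 19)), -400), -740) = Add(Mul(Mul(-13, 33), -400), -740) = Add(Mul(-429, -400), -740) = Add(171600, -740) = 170860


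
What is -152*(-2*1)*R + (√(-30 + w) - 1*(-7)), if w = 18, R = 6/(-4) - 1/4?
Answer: -525 + 2*I*√3 ≈ -525.0 + 3.4641*I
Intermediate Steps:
R = -7/4 (R = 6*(-¼) - 1*¼ = -3/2 - ¼ = -7/4 ≈ -1.7500)
-152*(-2*1)*R + (√(-30 + w) - 1*(-7)) = -152*(-2*1)*(-7)/4 + (√(-30 + 18) - 1*(-7)) = -(-304)*(-7)/4 + (√(-12) + 7) = -152*7/2 + (2*I*√3 + 7) = -532 + (7 + 2*I*√3) = -525 + 2*I*√3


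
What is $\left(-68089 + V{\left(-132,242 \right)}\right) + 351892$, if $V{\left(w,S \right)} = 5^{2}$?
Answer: $283828$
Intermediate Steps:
$V{\left(w,S \right)} = 25$
$\left(-68089 + V{\left(-132,242 \right)}\right) + 351892 = \left(-68089 + 25\right) + 351892 = -68064 + 351892 = 283828$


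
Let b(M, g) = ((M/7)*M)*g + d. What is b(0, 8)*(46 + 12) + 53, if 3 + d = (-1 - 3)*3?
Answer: -817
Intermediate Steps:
d = -15 (d = -3 + (-1 - 3)*3 = -3 - 4*3 = -3 - 12 = -15)
b(M, g) = -15 + g*M²/7 (b(M, g) = ((M/7)*M)*g - 15 = (M²/7)*g - 15 = g*M²/7 - 15 = -15 + g*M²/7)
b(0, 8)*(46 + 12) + 53 = (-15 + (⅐)*8*0²)*(46 + 12) + 53 = (-15 + (⅐)*8*0)*58 + 53 = (-15 + 0)*58 + 53 = -15*58 + 53 = -870 + 53 = -817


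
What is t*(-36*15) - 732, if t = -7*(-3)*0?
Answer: -732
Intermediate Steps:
t = 0 (t = 21*0 = 0)
t*(-36*15) - 732 = 0*(-36*15) - 732 = 0*(-540) - 732 = 0 - 732 = -732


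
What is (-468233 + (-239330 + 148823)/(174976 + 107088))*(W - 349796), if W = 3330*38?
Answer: 3685726701734033/35258 ≈ 1.0454e+11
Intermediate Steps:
W = 126540
(-468233 + (-239330 + 148823)/(174976 + 107088))*(W - 349796) = (-468233 + (-239330 + 148823)/(174976 + 107088))*(126540 - 349796) = (-468233 - 90507/282064)*(-223256) = -132071763419/282064*(-223256) = 3685726701734033/35258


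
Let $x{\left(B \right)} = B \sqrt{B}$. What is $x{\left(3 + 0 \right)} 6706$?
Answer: $20118 \sqrt{3} \approx 34845.0$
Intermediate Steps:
$x{\left(B \right)} = B^{\frac{3}{2}}$
$x{\left(3 + 0 \right)} 6706 = \left(3 + 0\right)^{\frac{3}{2}} \cdot 6706 = 3^{\frac{3}{2}} \cdot 6706 = 3 \sqrt{3} \cdot 6706 = 20118 \sqrt{3}$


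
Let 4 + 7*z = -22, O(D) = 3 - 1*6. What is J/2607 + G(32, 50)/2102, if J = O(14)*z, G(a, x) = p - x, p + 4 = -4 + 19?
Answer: -182585/12786466 ≈ -0.014280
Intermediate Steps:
p = 11 (p = -4 + (-4 + 19) = -4 + 15 = 11)
O(D) = -3 (O(D) = 3 - 6 = -3)
G(a, x) = 11 - x
z = -26/7 (z = -4/7 + (⅐)*(-22) = -4/7 - 22/7 = -26/7 ≈ -3.7143)
J = 78/7 (J = -3*(-26/7) = 78/7 ≈ 11.143)
J/2607 + G(32, 50)/2102 = (78/7)/2607 + (11 - 1*50)/2102 = (78/7)*(1/2607) + (11 - 50)*(1/2102) = 26/6083 - 39*1/2102 = 26/6083 - 39/2102 = -182585/12786466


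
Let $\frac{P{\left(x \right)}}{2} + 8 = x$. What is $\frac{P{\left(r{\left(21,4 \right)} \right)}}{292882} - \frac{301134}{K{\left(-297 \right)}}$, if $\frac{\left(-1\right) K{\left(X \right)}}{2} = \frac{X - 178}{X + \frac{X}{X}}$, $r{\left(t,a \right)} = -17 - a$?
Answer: $\frac{6526557872137}{69559475} \approx 93827.0$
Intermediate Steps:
$K{\left(X \right)} = - \frac{2 \left(-178 + X\right)}{1 + X}$ ($K{\left(X \right)} = - 2 \frac{X - 178}{X + \frac{X}{X}} = - 2 \frac{-178 + X}{X + 1} = - 2 \frac{-178 + X}{1 + X} = - \frac{2 \left(-178 + X\right)}{1 + X}$)
$P{\left(x \right)} = -16 + 2 x$
$\frac{P{\left(r{\left(21,4 \right)} \right)}}{292882} - \frac{301134}{K{\left(-297 \right)}} = \frac{-16 + 2 \left(-17 - 4\right)}{292882} - \frac{301134}{2 \frac{1}{1 - 297} \left(178 - -297\right)} = \left(-16 + 2 \left(-17 - 4\right)\right) \frac{1}{292882} - \frac{301134}{2 \frac{1}{-296} \left(178 + 297\right)} = \left(-16 + 2 \left(-21\right)\right) \frac{1}{292882} - \frac{301134}{2 \left(- \frac{1}{296}\right) 475} = \left(-16 - 42\right) \frac{1}{292882} - \frac{301134}{- \frac{475}{148}} = \left(-58\right) \frac{1}{292882} - - \frac{44567832}{475} = - \frac{29}{146441} + \frac{44567832}{475} = \frac{6526557872137}{69559475}$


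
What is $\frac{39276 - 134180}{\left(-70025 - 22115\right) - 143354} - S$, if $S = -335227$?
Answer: $\frac{39472021021}{117747} \approx 3.3523 \cdot 10^{5}$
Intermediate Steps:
$\frac{39276 - 134180}{\left(-70025 - 22115\right) - 143354} - S = \frac{39276 - 134180}{\left(-70025 - 22115\right) - 143354} - -335227 = - \frac{94904}{-92140 - 143354} + 335227 = - \frac{94904}{-235494} + 335227 = \left(-94904\right) \left(- \frac{1}{235494}\right) + 335227 = \frac{47452}{117747} + 335227 = \frac{39472021021}{117747}$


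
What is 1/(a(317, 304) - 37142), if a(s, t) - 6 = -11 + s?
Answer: -1/36830 ≈ -2.7152e-5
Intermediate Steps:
a(s, t) = -5 + s (a(s, t) = 6 + (-11 + s) = -5 + s)
1/(a(317, 304) - 37142) = 1/((-5 + 317) - 37142) = 1/(312 - 37142) = 1/(-36830) = -1/36830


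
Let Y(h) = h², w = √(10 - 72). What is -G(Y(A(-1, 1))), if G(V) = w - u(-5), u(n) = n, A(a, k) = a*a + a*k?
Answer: -5 - I*√62 ≈ -5.0 - 7.874*I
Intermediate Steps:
A(a, k) = a² + a*k
w = I*√62 (w = √(-62) = I*√62 ≈ 7.874*I)
G(V) = 5 + I*√62 (G(V) = I*√62 - 1*(-5) = I*√62 + 5 = 5 + I*√62)
-G(Y(A(-1, 1))) = -(5 + I*√62) = -5 - I*√62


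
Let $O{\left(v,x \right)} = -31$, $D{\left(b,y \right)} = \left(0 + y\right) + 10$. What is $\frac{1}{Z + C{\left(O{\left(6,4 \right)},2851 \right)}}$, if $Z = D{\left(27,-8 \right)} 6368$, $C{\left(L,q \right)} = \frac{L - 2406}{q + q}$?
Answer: $\frac{5702}{72618235} \approx 7.852 \cdot 10^{-5}$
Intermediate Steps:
$D{\left(b,y \right)} = 10 + y$ ($D{\left(b,y \right)} = y + 10 = 10 + y$)
$C{\left(L,q \right)} = \frac{-2406 + L}{2 q}$
$Z = 12736$ ($Z = \left(10 - 8\right) 6368 = 2 \cdot 6368 = 12736$)
$\frac{1}{Z + C{\left(O{\left(6,4 \right)},2851 \right)}} = \frac{1}{12736 + \frac{-2406 - 31}{2 \cdot 2851}} = \frac{1}{12736 + \frac{1}{2} \cdot \frac{1}{2851} \left(-2437\right)} = \frac{1}{12736 - \frac{2437}{5702}} = \frac{1}{\frac{72618235}{5702}} = \frac{5702}{72618235}$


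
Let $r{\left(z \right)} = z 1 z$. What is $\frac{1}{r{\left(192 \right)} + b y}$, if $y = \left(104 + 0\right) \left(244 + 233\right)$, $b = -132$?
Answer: $- \frac{1}{6511392} \approx -1.5358 \cdot 10^{-7}$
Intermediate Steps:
$r{\left(z \right)} = z^{2}$ ($r{\left(z \right)} = z z = z^{2}$)
$y = 49608$ ($y = 104 \cdot 477 = 49608$)
$\frac{1}{r{\left(192 \right)} + b y} = \frac{1}{192^{2} - 6548256} = \frac{1}{36864 - 6548256} = \frac{1}{-6511392} = - \frac{1}{6511392}$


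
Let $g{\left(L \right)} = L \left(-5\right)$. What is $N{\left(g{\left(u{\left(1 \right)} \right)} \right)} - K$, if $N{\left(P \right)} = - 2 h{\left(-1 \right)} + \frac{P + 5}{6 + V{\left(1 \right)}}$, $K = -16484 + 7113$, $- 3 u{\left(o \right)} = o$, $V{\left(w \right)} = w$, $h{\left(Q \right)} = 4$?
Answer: $\frac{196643}{21} \approx 9364.0$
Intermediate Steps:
$u{\left(o \right)} = - \frac{o}{3}$
$g{\left(L \right)} = - 5 L$
$K = -9371$
$N{\left(P \right)} = - \frac{51}{7} + \frac{P}{7}$ ($N{\left(P \right)} = \left(-2\right) 4 + \frac{P + 5}{6 + 1} = -8 + \frac{5 + P}{7} = -8 + \left(5 + P\right) \frac{1}{7} = -8 + \left(\frac{5}{7} + \frac{P}{7}\right) = - \frac{51}{7} + \frac{P}{7}$)
$N{\left(g{\left(u{\left(1 \right)} \right)} \right)} - K = \left(- \frac{51}{7} + \frac{\left(-5\right) \left(\left(- \frac{1}{3}\right) 1\right)}{7}\right) - -9371 = \left(- \frac{51}{7} + \frac{\left(-5\right) \left(- \frac{1}{3}\right)}{7}\right) + 9371 = \left(- \frac{51}{7} + \frac{1}{7} \cdot \frac{5}{3}\right) + 9371 = \left(- \frac{51}{7} + \frac{5}{21}\right) + 9371 = - \frac{148}{21} + 9371 = \frac{196643}{21}$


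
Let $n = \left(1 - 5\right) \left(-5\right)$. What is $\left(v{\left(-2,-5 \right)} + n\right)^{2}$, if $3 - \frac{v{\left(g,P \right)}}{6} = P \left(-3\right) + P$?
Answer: $484$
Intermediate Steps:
$n = 20$ ($n = \left(-4\right) \left(-5\right) = 20$)
$v{\left(g,P \right)} = 18 + 12 P$ ($v{\left(g,P \right)} = 18 - 6 \left(P \left(-3\right) + P\right) = 18 - 6 \left(- 3 P + P\right) = 18 - 6 \left(- 2 P\right) = 18 + 12 P$)
$\left(v{\left(-2,-5 \right)} + n\right)^{2} = \left(\left(18 + 12 \left(-5\right)\right) + 20\right)^{2} = \left(\left(18 - 60\right) + 20\right)^{2} = \left(-42 + 20\right)^{2} = \left(-22\right)^{2} = 484$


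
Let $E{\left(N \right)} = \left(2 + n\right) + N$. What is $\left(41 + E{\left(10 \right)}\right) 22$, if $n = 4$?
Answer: $1254$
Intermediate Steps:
$E{\left(N \right)} = 6 + N$ ($E{\left(N \right)} = \left(2 + 4\right) + N = 6 + N$)
$\left(41 + E{\left(10 \right)}\right) 22 = \left(41 + \left(6 + 10\right)\right) 22 = \left(41 + 16\right) 22 = 57 \cdot 22 = 1254$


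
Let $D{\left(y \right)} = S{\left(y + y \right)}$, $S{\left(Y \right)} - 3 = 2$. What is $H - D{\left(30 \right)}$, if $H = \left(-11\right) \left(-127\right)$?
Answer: $1392$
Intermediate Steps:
$S{\left(Y \right)} = 5$ ($S{\left(Y \right)} = 3 + 2 = 5$)
$D{\left(y \right)} = 5$
$H = 1397$
$H - D{\left(30 \right)} = 1397 - 5 = 1392$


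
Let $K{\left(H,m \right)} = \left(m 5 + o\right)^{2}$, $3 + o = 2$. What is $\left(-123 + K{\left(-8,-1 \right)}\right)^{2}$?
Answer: $7569$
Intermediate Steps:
$o = -1$ ($o = -3 + 2 = -1$)
$K{\left(H,m \right)} = \left(-1 + 5 m\right)^{2}$ ($K{\left(H,m \right)} = \left(m 5 - 1\right)^{2} = \left(5 m - 1\right)^{2} = \left(-1 + 5 m\right)^{2}$)
$\left(-123 + K{\left(-8,-1 \right)}\right)^{2} = \left(-123 + \left(-1 + 5 \left(-1\right)\right)^{2}\right)^{2} = \left(-123 + \left(-1 - 5\right)^{2}\right)^{2} = \left(-123 + \left(-6\right)^{2}\right)^{2} = \left(-123 + 36\right)^{2} = \left(-87\right)^{2} = 7569$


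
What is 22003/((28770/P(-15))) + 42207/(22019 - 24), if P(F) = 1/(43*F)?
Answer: 156547314113/81630703350 ≈ 1.9178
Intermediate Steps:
P(F) = 1/(43*F)
22003/((28770/P(-15))) + 42207/(22019 - 24) = 22003/((28770/(((1/43)/(-15))))) + 42207/(22019 - 24) = 22003/((28770/(((1/43)*(-1/15))))) + 42207/21995 = 22003/((28770/(-1/645))) + 42207*(1/21995) = 22003/((28770*(-645))) + 42207/21995 = 22003/(-18556650) + 42207/21995 = 22003*(-1/18556650) + 42207/21995 = -22003/18556650 + 42207/21995 = 156547314113/81630703350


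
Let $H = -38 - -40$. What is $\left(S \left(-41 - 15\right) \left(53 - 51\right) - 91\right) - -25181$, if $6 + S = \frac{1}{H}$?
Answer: $25706$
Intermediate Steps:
$H = 2$ ($H = -38 + 40 = 2$)
$S = - \frac{11}{2}$ ($S = -6 + \frac{1}{2} = - \frac{11}{2} \approx -5.5$)
$\left(S \left(-41 - 15\right) \left(53 - 51\right) - 91\right) - -25181 = \left(- \frac{11 \left(-41 - 15\right) \left(53 - 51\right)}{2} - 91\right) - -25181 = \left(- \frac{11 \left(\left(-56\right) 2\right)}{2} - 91\right) + 25181 = \left(\left(- \frac{11}{2}\right) \left(-112\right) - 91\right) + 25181 = \left(616 - 91\right) + 25181 = 525 + 25181 = 25706$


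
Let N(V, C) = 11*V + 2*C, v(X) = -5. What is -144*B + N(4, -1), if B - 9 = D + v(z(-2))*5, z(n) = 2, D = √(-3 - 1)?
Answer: 2346 - 288*I ≈ 2346.0 - 288.0*I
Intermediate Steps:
D = 2*I (D = √(-4) = 2*I ≈ 2.0*I)
N(V, C) = 2*C + 11*V
B = -16 + 2*I (B = 9 + (2*I - 5*5) = 9 + (2*I - 25) = 9 + (-25 + 2*I) = -16 + 2*I ≈ -16.0 + 2.0*I)
-144*B + N(4, -1) = -144*(-16 + 2*I) + (2*(-1) + 11*4) = (2304 - 288*I) + (-2 + 44) = (2304 - 288*I) + 42 = 2346 - 288*I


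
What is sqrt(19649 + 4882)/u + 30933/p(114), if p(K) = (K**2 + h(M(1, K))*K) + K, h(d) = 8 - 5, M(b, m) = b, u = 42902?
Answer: 10311/4484 + sqrt(24531)/42902 ≈ 2.3032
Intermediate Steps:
h(d) = 3
p(K) = K**2 + 4*K (p(K) = (K**2 + 3*K) + K = K**2 + 4*K)
sqrt(19649 + 4882)/u + 30933/p(114) = sqrt(19649 + 4882)/42902 + 30933/((114*(4 + 114))) = sqrt(24531)*(1/42902) + 30933/((114*118)) = sqrt(24531)/42902 + 30933/13452 = sqrt(24531)/42902 + 30933*(1/13452) = sqrt(24531)/42902 + 10311/4484 = 10311/4484 + sqrt(24531)/42902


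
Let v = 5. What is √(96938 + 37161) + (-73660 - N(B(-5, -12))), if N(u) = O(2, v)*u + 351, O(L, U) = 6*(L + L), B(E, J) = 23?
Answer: -74563 + √134099 ≈ -74197.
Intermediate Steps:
O(L, U) = 12*L (O(L, U) = 6*(2*L) = 12*L)
N(u) = 351 + 24*u (N(u) = (12*2)*u + 351 = 24*u + 351 = 351 + 24*u)
√(96938 + 37161) + (-73660 - N(B(-5, -12))) = √(96938 + 37161) + (-73660 - (351 + 24*23)) = √134099 + (-73660 - (351 + 552)) = √134099 + (-73660 - 1*903) = √134099 + (-73660 - 903) = √134099 - 74563 = -74563 + √134099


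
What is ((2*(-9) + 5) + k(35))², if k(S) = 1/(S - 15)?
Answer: 67081/400 ≈ 167.70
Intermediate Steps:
k(S) = 1/(-15 + S)
((2*(-9) + 5) + k(35))² = ((2*(-9) + 5) + 1/(-15 + 35))² = ((-18 + 5) + 1/20)² = (-13 + 1/20)² = (-259/20)² = 67081/400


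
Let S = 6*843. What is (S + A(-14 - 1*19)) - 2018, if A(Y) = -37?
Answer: 3003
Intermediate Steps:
S = 5058
(S + A(-14 - 1*19)) - 2018 = (5058 - 37) - 2018 = 5021 - 2018 = 3003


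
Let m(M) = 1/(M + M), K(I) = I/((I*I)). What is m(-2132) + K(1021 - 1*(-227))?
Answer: 29/51168 ≈ 0.00056676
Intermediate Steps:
K(I) = 1/I (K(I) = I/(I²) = I/I² = 1/I)
m(M) = 1/(2*M)
m(-2132) + K(1021 - 1*(-227)) = (½)/(-2132) + 1/(1021 - 1*(-227)) = (½)*(-1/2132) + 1/(1021 + 227) = -1/4264 + 1/1248 = 29/51168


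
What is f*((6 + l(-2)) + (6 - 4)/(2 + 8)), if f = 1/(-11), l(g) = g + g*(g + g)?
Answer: -61/55 ≈ -1.1091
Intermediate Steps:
l(g) = g + 2*g² (l(g) = g + g*(2*g) = g + 2*g²)
f = -1/11 ≈ -0.090909
f*((6 + l(-2)) + (6 - 4)/(2 + 8)) = -((6 - 2*(1 + 2*(-2))) + (6 - 4)/(2 + 8))/11 = -((6 - 2*(1 - 4)) + 2/10)/11 = -((6 - 2*(-3)) + 2*(⅒))/11 = -((6 + 6) + ⅕)/11 = -(12 + ⅕)/11 = -1/11*61/5 = -61/55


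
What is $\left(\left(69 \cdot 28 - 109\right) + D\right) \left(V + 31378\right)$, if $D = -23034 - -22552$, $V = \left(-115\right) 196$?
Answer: $11851758$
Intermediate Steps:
$V = -22540$
$D = -482$ ($D = -23034 + 22552 = -482$)
$\left(\left(69 \cdot 28 - 109\right) + D\right) \left(V + 31378\right) = \left(\left(69 \cdot 28 - 109\right) - 482\right) \left(-22540 + 31378\right) = \left(\left(1932 - 109\right) - 482\right) 8838 = \left(1823 - 482\right) 8838 = 1341 \cdot 8838 = 11851758$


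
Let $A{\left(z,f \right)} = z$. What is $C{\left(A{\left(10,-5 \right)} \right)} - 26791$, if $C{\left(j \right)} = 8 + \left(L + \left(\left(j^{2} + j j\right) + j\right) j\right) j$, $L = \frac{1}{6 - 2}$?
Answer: $- \frac{11561}{2} \approx -5780.5$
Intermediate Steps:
$L = \frac{1}{4} \approx 0.25$
$C{\left(j \right)} = 8 + j \left(\frac{1}{4} + j \left(j + 2 j^{2}\right)\right)$ ($C{\left(j \right)} = 8 + \left(\frac{1}{4} + \left(\left(j^{2} + j j\right) + j\right) j\right) j = 8 + \left(\frac{1}{4} + \left(\left(j^{2} + j^{2}\right) + j\right) j\right) j = 8 + \left(\frac{1}{4} + \left(2 j^{2} + j\right) j\right) j = 8 + \left(\frac{1}{4} + \left(j + 2 j^{2}\right) j\right) j = 8 + \left(\frac{1}{4} + j \left(j + 2 j^{2}\right)\right) j = 8 + j \left(\frac{1}{4} + j \left(j + 2 j^{2}\right)\right)$)
$C{\left(A{\left(10,-5 \right)} \right)} - 26791 = \left(8 + 10^{3} + 2 \cdot 10^{4} + \frac{1}{4} \cdot 10\right) - 26791 = \left(8 + 1000 + 2 \cdot 10000 + \frac{5}{2}\right) - 26791 = \left(8 + 1000 + 20000 + \frac{5}{2}\right) - 26791 = \frac{42021}{2} - 26791 = - \frac{11561}{2}$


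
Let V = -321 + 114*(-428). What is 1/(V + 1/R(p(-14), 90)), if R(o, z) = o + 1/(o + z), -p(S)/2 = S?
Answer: -3305/162318347 ≈ -2.0361e-5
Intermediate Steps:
p(S) = -2*S
V = -49113 (V = -321 - 48792 = -49113)
1/(V + 1/R(p(-14), 90)) = 1/(-49113 + 1/((1 + (-2*(-14))² - 2*(-14)*90)/(-2*(-14) + 90))) = 1/(-49113 + 1/((1 + 28² + 28*90)/(28 + 90))) = 1/(-49113 + 1/((1 + 784 + 2520)/118)) = 1/(-49113 + 1/((1/118)*3305)) = 1/(-49113 + 1/(3305/118)) = 1/(-49113 + 118/3305) = 1/(-162318347/3305) = -3305/162318347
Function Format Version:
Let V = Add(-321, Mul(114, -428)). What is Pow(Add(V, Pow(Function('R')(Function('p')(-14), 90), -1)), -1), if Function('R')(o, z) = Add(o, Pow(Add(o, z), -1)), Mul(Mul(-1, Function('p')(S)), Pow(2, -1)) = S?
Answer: Rational(-3305, 162318347) ≈ -2.0361e-5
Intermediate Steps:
Function('p')(S) = Mul(-2, S)
V = -49113 (V = Add(-321, -48792) = -49113)
Pow(Add(V, Pow(Function('R')(Function('p')(-14), 90), -1)), -1) = Pow(Add(-49113, Pow(Mul(Pow(Add(Mul(-2, -14), 90), -1), Add(1, Pow(Mul(-2, -14), 2), Mul(Mul(-2, -14), 90))), -1)), -1) = Pow(Add(-49113, Pow(Mul(Pow(Add(28, 90), -1), Add(1, Pow(28, 2), Mul(28, 90))), -1)), -1) = Pow(Add(-49113, Pow(Mul(Pow(118, -1), Add(1, 784, 2520)), -1)), -1) = Pow(Add(-49113, Pow(Mul(Rational(1, 118), 3305), -1)), -1) = Pow(Add(-49113, Pow(Rational(3305, 118), -1)), -1) = Pow(Add(-49113, Rational(118, 3305)), -1) = Pow(Rational(-162318347, 3305), -1) = Rational(-3305, 162318347)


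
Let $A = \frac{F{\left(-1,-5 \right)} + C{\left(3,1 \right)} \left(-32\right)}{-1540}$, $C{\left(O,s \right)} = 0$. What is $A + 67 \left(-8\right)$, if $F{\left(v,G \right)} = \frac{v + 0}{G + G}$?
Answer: $- \frac{8254401}{15400} \approx -536.0$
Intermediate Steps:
$F{\left(v,G \right)} = \frac{v}{2 G}$
$A = - \frac{1}{15400}$ ($A = \frac{\frac{1}{2} \left(-1\right) \frac{1}{-5} + 0 \left(-32\right)}{-1540} = \left(\frac{1}{2} \left(-1\right) \left(- \frac{1}{5}\right) + 0\right) \left(- \frac{1}{1540}\right) = \left(\frac{1}{10} + 0\right) \left(- \frac{1}{1540}\right) = \frac{1}{10} \left(- \frac{1}{1540}\right) = - \frac{1}{15400} \approx -6.4935 \cdot 10^{-5}$)
$A + 67 \left(-8\right) = - \frac{1}{15400} + 67 \left(-8\right) = - \frac{1}{15400} - 536 = - \frac{8254401}{15400}$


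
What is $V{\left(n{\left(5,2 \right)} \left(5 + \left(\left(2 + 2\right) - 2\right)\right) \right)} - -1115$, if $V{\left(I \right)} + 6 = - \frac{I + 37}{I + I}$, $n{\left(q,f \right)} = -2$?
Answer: $\frac{31075}{28} \approx 1109.8$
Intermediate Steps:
$V{\left(I \right)} = -6 - \frac{37 + I}{2 I}$ ($V{\left(I \right)} = -6 - \frac{I + 37}{I + I} = -6 - \frac{37 + I}{2 I}$)
$V{\left(n{\left(5,2 \right)} \left(5 + \left(\left(2 + 2\right) - 2\right)\right) \right)} - -1115 = \frac{-37 - 13 \left(- 2 \left(5 + \left(\left(2 + 2\right) - 2\right)\right)\right)}{2 \left(- 2 \left(5 + \left(\left(2 + 2\right) - 2\right)\right)\right)} - -1115 = \frac{-37 - 13 \left(- 2 \left(5 + \left(4 - 2\right)\right)\right)}{2 \left(- 2 \left(5 + \left(4 - 2\right)\right)\right)} + 1115 = \frac{-37 - 13 \left(- 2 \left(5 + 2\right)\right)}{2 \left(- 2 \left(5 + 2\right)\right)} + 1115 = \frac{-37 - 13 \left(\left(-2\right) 7\right)}{2 \left(\left(-2\right) 7\right)} + 1115 = \frac{-37 - -182}{2 \left(-14\right)} + 1115 = \frac{1}{2} \left(- \frac{1}{14}\right) \left(-37 + 182\right) + 1115 = \frac{1}{2} \left(- \frac{1}{14}\right) 145 + 1115 = - \frac{145}{28} + 1115 = \frac{31075}{28}$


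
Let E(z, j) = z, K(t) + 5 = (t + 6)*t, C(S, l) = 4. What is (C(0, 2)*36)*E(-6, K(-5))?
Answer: -864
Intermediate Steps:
K(t) = -5 + t*(6 + t) (K(t) = -5 + (t + 6)*t = -5 + (6 + t)*t = -5 + t*(6 + t))
(C(0, 2)*36)*E(-6, K(-5)) = (4*36)*(-6) = 144*(-6) = -864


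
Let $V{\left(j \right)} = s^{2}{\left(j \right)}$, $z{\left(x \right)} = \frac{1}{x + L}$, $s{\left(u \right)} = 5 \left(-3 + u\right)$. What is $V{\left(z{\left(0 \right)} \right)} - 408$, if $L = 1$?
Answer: $-308$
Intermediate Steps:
$s{\left(u \right)} = -15 + 5 u$
$z{\left(x \right)} = \frac{1}{1 + x}$ ($z{\left(x \right)} = \frac{1}{x + 1} = \frac{1}{1 + x}$)
$V{\left(j \right)} = \left(-15 + 5 j\right)^{2}$
$V{\left(z{\left(0 \right)} \right)} - 408 = 25 \left(-3 + \frac{1}{1 + 0}\right)^{2} - 408 = 25 \left(-3 + 1^{-1}\right)^{2} - 408 = 25 \left(-3 + 1\right)^{2} - 408 = 25 \left(-2\right)^{2} - 408 = 25 \cdot 4 - 408 = 100 - 408 = -308$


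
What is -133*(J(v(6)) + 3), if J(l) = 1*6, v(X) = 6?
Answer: -1197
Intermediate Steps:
J(l) = 6
-133*(J(v(6)) + 3) = -133*(6 + 3) = -133*9 = -1197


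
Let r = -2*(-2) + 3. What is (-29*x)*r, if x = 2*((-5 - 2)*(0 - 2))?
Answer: -5684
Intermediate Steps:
x = 28 (x = 2*(-7*(-2)) = 2*14 = 28)
r = 7 (r = 4 + 3 = 7)
(-29*x)*r = -29*28*7 = -812*7 = -5684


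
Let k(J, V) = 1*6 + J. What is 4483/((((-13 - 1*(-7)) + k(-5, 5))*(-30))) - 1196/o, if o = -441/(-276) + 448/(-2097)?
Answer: -33413411831/40056450 ≈ -834.16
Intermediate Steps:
k(J, V) = 6 + J
o = 267043/192924 (o = -441*(-1/276) + 448*(-1/2097) = 147/92 - 448/2097 = 267043/192924 ≈ 1.3842)
4483/((((-13 - 1*(-7)) + k(-5, 5))*(-30))) - 1196/o = 4483/((((-13 - 1*(-7)) + (6 - 5))*(-30))) - 1196/267043/192924 = 4483/((((-13 + 7) + 1)*(-30))) - 1196*192924/267043 = 4483/(((-6 + 1)*(-30))) - 230737104/267043 = 4483/((-5*(-30))) - 230737104/267043 = 4483/150 - 230737104/267043 = -33413411831/40056450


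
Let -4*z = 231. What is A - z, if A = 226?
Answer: 1135/4 ≈ 283.75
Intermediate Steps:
z = -231/4 (z = -¼*231 = -231/4 ≈ -57.750)
A - z = 226 - 1*(-231/4) = 226 + 231/4 = 1135/4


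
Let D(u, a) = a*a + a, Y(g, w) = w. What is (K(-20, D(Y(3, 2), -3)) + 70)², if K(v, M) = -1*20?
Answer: 2500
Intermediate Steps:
D(u, a) = a + a² (D(u, a) = a² + a = a + a²)
K(v, M) = -20
(K(-20, D(Y(3, 2), -3)) + 70)² = (-20 + 70)² = 50² = 2500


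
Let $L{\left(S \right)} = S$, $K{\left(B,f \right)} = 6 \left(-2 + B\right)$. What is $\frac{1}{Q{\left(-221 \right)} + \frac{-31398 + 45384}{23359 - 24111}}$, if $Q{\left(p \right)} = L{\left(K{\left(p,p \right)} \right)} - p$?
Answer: $- \frac{376}{426985} \approx -0.00088059$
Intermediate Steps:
$K{\left(B,f \right)} = -12 + 6 B$
$Q{\left(p \right)} = -12 + 5 p$ ($Q{\left(p \right)} = \left(-12 + 6 p\right) - p = -12 + 5 p$)
$\frac{1}{Q{\left(-221 \right)} + \frac{-31398 + 45384}{23359 - 24111}} = \frac{1}{\left(-12 + 5 \left(-221\right)\right) + \frac{-31398 + 45384}{23359 - 24111}} = \frac{1}{\left(-12 - 1105\right) + \frac{13986}{-752}} = \frac{1}{-1117 + 13986 \left(- \frac{1}{752}\right)} = \frac{1}{-1117 - \frac{6993}{376}} = \frac{1}{- \frac{426985}{376}} = - \frac{376}{426985}$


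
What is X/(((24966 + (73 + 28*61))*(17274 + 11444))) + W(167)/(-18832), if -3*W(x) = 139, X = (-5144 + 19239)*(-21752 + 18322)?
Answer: -187469886679/3099694790544 ≈ -0.060480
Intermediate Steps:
X = -48345850 (X = 14095*(-3430) = -48345850)
W(x) = -139/3 (W(x) = -⅓*139 = -139/3)
X/(((24966 + (73 + 28*61))*(17274 + 11444))) + W(167)/(-18832) = -48345850*1/((17274 + 11444)*(24966 + (73 + 28*61))) - 139/3/(-18832) = -48345850*1/(28718*(24966 + (73 + 1708))) - 139/3*(-1/18832) = -48345850*1/(28718*(24966 + 1781)) + 139/56496 = -48345850/(26747*28718) + 139/56496 = -48345850/768120346 + 139/56496 = -48345850*1/768120346 + 139/56496 = -3453275/54865739 + 139/56496 = -187469886679/3099694790544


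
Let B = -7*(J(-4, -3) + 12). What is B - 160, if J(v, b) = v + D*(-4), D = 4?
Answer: -104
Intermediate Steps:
J(v, b) = -16 + v (J(v, b) = v + 4*(-4) = v - 16 = -16 + v)
B = 56 (B = -7*((-16 - 4) + 12) = -7*(-20 + 12) = -7*(-8) = 56)
B - 160 = 56 - 160 = -104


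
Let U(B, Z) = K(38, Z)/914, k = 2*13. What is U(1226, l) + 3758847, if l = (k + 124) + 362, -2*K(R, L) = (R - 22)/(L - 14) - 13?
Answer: 1710921909913/455172 ≈ 3.7588e+6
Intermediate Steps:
k = 26
K(R, L) = 13/2 - (-22 + R)/(2*(-14 + L)) (K(R, L) = -((R - 22)/(L - 14) - 13)/2 = -((-22 + R)/(-14 + L) - 13)/2 = -(-13 + (-22 + R)/(-14 + L))/2 = 13/2 - (-22 + R)/(2*(-14 + L)))
l = 512 (l = (26 + 124) + 362 = 150 + 362 = 512)
U(B, Z) = (-198 + 13*Z)/(1828*(-14 + Z)) (U(B, Z) = ((-160 - 1*38 + 13*Z)/(2*(-14 + Z)))/914 = ((-160 - 38 + 13*Z)/(2*(-14 + Z)))*(1/914) = ((-198 + 13*Z)/(2*(-14 + Z)))*(1/914) = (-198 + 13*Z)/(1828*(-14 + Z)))
U(1226, l) + 3758847 = (-198 + 13*512)/(1828*(-14 + 512)) + 3758847 = (1/1828)*(-198 + 6656)/498 + 3758847 = (1/1828)*(1/498)*6458 + 3758847 = 3229/455172 + 3758847 = 1710921909913/455172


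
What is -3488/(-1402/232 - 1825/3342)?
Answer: 676099968/1277221 ≈ 529.35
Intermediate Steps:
-3488/(-1402/232 - 1825/3342) = -3488/(-1402*1/232 - 1825*1/3342) = -3488/(-701/116 - 1825/3342) = -3488/(-1277221/193836) = -3488*(-193836/1277221) = 676099968/1277221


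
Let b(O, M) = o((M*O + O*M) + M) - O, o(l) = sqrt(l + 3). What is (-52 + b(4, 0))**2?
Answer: (56 - sqrt(3))**2 ≈ 2945.0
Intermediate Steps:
o(l) = sqrt(3 + l)
b(O, M) = sqrt(3 + M + 2*M*O) - O (b(O, M) = sqrt(3 + ((M*O + O*M) + M)) - O = sqrt(3 + ((M*O + M*O) + M)) - O = sqrt(3 + (2*M*O + M)) - O = sqrt(3 + (M + 2*M*O)) - O = sqrt(3 + M + 2*M*O) - O)
(-52 + b(4, 0))**2 = (-52 + (sqrt(3 + 0*(1 + 2*4)) - 1*4))**2 = (-52 + (sqrt(3 + 0*(1 + 8)) - 4))**2 = (-52 + (sqrt(3 + 0*9) - 4))**2 = (-52 + (sqrt(3 + 0) - 4))**2 = (-52 + (sqrt(3) - 4))**2 = (-52 + (-4 + sqrt(3)))**2 = (-56 + sqrt(3))**2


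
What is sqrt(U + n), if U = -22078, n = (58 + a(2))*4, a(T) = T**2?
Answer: I*sqrt(21830) ≈ 147.75*I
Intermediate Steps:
n = 248 (n = (58 + 2**2)*4 = (58 + 4)*4 = 62*4 = 248)
sqrt(U + n) = sqrt(-22078 + 248) = sqrt(-21830) = I*sqrt(21830)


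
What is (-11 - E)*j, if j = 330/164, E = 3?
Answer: -1155/41 ≈ -28.171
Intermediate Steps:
j = 165/82 (j = 330*(1/164) = 165/82 ≈ 2.0122)
(-11 - E)*j = (-11 - 1*3)*(165/82) = (-11 - 3)*(165/82) = -14*165/82 = -1155/41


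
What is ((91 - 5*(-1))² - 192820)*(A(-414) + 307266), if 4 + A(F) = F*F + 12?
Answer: -87885726680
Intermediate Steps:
A(F) = 8 + F² (A(F) = -4 + (F*F + 12) = -4 + (F² + 12) = -4 + (12 + F²) = 8 + F²)
((91 - 5*(-1))² - 192820)*(A(-414) + 307266) = ((91 - 5*(-1))² - 192820)*((8 + (-414)²) + 307266) = ((91 + 5)² - 192820)*((8 + 171396) + 307266) = (96² - 192820)*(171404 + 307266) = (9216 - 192820)*478670 = -183604*478670 = -87885726680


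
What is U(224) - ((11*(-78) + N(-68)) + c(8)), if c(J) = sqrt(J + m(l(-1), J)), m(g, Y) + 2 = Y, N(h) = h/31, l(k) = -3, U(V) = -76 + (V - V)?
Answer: 24310/31 - sqrt(14) ≈ 780.45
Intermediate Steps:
U(V) = -76 (U(V) = -76 + 0 = -76)
N(h) = h/31 (N(h) = h*(1/31) = h/31)
m(g, Y) = -2 + Y
c(J) = sqrt(-2 + 2*J) (c(J) = sqrt(J + (-2 + J)) = sqrt(-2 + 2*J))
U(224) - ((11*(-78) + N(-68)) + c(8)) = -76 - ((11*(-78) + (1/31)*(-68)) + sqrt(-2 + 2*8)) = -76 - ((-858 - 68/31) + sqrt(-2 + 16)) = -76 - (-26666/31 + sqrt(14)) = -76 + (26666/31 - sqrt(14)) = 24310/31 - sqrt(14)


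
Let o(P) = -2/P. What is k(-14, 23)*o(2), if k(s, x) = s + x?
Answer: -9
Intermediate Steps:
k(-14, 23)*o(2) = (-14 + 23)*(-2/2) = 9*(-2*½) = 9*(-1) = -9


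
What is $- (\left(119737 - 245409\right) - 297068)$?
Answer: $422740$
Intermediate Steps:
$- (\left(119737 - 245409\right) - 297068) = - (-125672 - 297068) = \left(-1\right) \left(-422740\right) = 422740$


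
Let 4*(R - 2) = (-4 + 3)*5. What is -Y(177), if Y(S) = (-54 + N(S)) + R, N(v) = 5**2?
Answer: 113/4 ≈ 28.250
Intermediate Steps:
R = 3/4 (R = 2 + ((-4 + 3)*5)/4 = 2 + (-1*5)/4 = 2 + (1/4)*(-5) = 2 - 5/4 = 3/4 ≈ 0.75000)
N(v) = 25
Y(S) = -113/4 (Y(S) = (-54 + 25) + 3/4 = -29 + 3/4 = -113/4)
-Y(177) = -1*(-113/4) = 113/4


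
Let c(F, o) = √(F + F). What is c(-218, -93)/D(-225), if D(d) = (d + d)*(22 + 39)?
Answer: -I*√109/13725 ≈ -0.00076068*I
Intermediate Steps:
c(F, o) = √2*√F (c(F, o) = √(2*F) = √2*√F)
D(d) = 122*d (D(d) = (2*d)*61 = 122*d)
c(-218, -93)/D(-225) = (√2*√(-218))/((122*(-225))) = (√2*(I*√218))/(-27450) = (2*I*√109)*(-1/27450) = -I*√109/13725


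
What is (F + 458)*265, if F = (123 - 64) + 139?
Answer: 173840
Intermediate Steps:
F = 198 (F = 59 + 139 = 198)
(F + 458)*265 = (198 + 458)*265 = 656*265 = 173840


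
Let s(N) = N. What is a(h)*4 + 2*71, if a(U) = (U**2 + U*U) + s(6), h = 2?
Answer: 198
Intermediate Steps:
a(U) = 6 + 2*U**2 (a(U) = (U**2 + U*U) + 6 = (U**2 + U**2) + 6 = 2*U**2 + 6 = 6 + 2*U**2)
a(h)*4 + 2*71 = (6 + 2*2**2)*4 + 2*71 = (6 + 2*4)*4 + 142 = (6 + 8)*4 + 142 = 14*4 + 142 = 56 + 142 = 198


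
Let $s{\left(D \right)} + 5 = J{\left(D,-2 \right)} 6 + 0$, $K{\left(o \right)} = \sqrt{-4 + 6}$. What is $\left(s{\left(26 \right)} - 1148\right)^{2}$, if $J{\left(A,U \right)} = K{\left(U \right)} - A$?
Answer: $1713553 - 15708 \sqrt{2} \approx 1.6913 \cdot 10^{6}$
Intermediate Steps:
$K{\left(o \right)} = \sqrt{2}$
$J{\left(A,U \right)} = \sqrt{2} - A$
$s{\left(D \right)} = -5 - 6 D + 6 \sqrt{2}$ ($s{\left(D \right)} = -5 + \left(\left(\sqrt{2} - D\right) 6 + 0\right) = -5 + \left(\left(- 6 D + 6 \sqrt{2}\right) + 0\right) = -5 - \left(- 6 \sqrt{2} + 6 D\right) = -5 - 6 D + 6 \sqrt{2}$)
$\left(s{\left(26 \right)} - 1148\right)^{2} = \left(\left(-5 - 156 + 6 \sqrt{2}\right) - 1148\right)^{2} = \left(\left(-161 + 6 \sqrt{2}\right) - 1148\right)^{2} = \left(-1309 + 6 \sqrt{2}\right)^{2}$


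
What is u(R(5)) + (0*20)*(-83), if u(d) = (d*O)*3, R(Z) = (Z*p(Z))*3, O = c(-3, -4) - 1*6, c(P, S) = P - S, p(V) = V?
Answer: -1125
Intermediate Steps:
O = -5 (O = (-3 - 1*(-4)) - 1*6 = (-3 + 4) - 6 = 1 - 6 = -5)
R(Z) = 3*Z² (R(Z) = (Z*Z)*3 = Z²*3 = 3*Z²)
u(d) = -15*d (u(d) = (d*(-5))*3 = -5*d*3 = -15*d)
u(R(5)) + (0*20)*(-83) = -45*5² + (0*20)*(-83) = -45*25 + 0*(-83) = -15*75 + 0 = -1125 + 0 = -1125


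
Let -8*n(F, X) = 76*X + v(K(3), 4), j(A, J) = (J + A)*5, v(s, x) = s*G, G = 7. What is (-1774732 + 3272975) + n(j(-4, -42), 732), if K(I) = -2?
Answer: 5965163/4 ≈ 1.4913e+6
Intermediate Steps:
v(s, x) = 7*s (v(s, x) = s*7 = 7*s)
j(A, J) = 5*A + 5*J (j(A, J) = (A + J)*5 = 5*A + 5*J)
n(F, X) = 7/4 - 19*X/2 (n(F, X) = -(76*X + 7*(-2))/8 = -(76*X - 14)/8 = -(-14 + 76*X)/8 = 7/4 - 19*X/2)
(-1774732 + 3272975) + n(j(-4, -42), 732) = (-1774732 + 3272975) + (7/4 - 19/2*732) = 1498243 + (7/4 - 6954) = 1498243 - 27809/4 = 5965163/4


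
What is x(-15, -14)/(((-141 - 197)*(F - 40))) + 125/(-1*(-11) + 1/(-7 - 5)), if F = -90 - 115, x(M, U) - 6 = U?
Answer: 62106976/5424055 ≈ 11.450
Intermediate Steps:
x(M, U) = 6 + U
F = -205
x(-15, -14)/(((-141 - 197)*(F - 40))) + 125/(-1*(-11) + 1/(-7 - 5)) = (6 - 14)/(((-141 - 197)*(-205 - 40))) + 125/(-1*(-11) + 1/(-7 - 5)) = -8/((-338*(-245))) + 125/(11 + 1/(-12)) = -8/82810 + 125/(11 - 1/12) = -8*1/82810 + 125/(131/12) = -4/41405 + 125*(12/131) = -4/41405 + 1500/131 = 62106976/5424055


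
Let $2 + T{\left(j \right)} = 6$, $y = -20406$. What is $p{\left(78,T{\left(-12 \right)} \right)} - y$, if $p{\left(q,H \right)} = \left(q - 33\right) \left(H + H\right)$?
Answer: $20766$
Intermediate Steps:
$T{\left(j \right)} = 4$ ($T{\left(j \right)} = -2 + 6 = 4$)
$p{\left(q,H \right)} = 2 H \left(-33 + q\right)$ ($p{\left(q,H \right)} = \left(-33 + q\right) 2 H = 2 H \left(-33 + q\right)$)
$p{\left(78,T{\left(-12 \right)} \right)} - y = 2 \cdot 4 \left(-33 + 78\right) - -20406 = 2 \cdot 4 \cdot 45 + 20406 = 360 + 20406 = 20766$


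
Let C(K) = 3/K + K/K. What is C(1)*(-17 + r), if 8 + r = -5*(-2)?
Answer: -60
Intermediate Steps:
r = 2 (r = -8 - 5*(-2) = -8 + 10 = 2)
C(K) = 1 + 3/K (C(K) = 3/K + 1 = 1 + 3/K)
C(1)*(-17 + r) = ((3 + 1)/1)*(-17 + 2) = (1*4)*(-15) = 4*(-15) = -60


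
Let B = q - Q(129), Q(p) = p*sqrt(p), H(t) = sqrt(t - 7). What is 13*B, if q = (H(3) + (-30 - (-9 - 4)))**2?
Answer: 3705 - 1677*sqrt(129) - 884*I ≈ -15342.0 - 884.0*I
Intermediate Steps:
H(t) = sqrt(-7 + t)
Q(p) = p**(3/2)
q = (-17 + 2*I)**2 (q = (sqrt(-7 + 3) + (-30 - (-9 - 4)))**2 = (sqrt(-4) + (-30 - 1*(-13)))**2 = (2*I + (-30 + 13))**2 = (2*I - 17)**2 = (-17 + 2*I)**2 ≈ 285.0 - 68.0*I)
B = 285 - 129*sqrt(129) - 68*I (B = (285 - 68*I) - 129**(3/2) = (285 - 68*I) - 129*sqrt(129) = 285 - 129*sqrt(129) - 68*I ≈ -1180.2 - 68.0*I)
13*B = 13*(285 - 129*sqrt(129) - 68*I) = 3705 - 1677*sqrt(129) - 884*I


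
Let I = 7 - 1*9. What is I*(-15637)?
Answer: 31274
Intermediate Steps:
I = -2 (I = 7 - 9 = -2)
I*(-15637) = -2*(-15637) = 31274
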